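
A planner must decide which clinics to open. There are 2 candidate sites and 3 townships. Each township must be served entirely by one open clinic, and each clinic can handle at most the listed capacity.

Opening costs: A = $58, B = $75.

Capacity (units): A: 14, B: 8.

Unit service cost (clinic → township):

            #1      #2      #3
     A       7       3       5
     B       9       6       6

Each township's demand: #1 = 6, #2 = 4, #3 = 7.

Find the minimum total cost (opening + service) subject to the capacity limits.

Open {A, B}: #1→A 7·6=42, #2→A 3·4=12, #3→B 6·7=42.
Loads: A carries 10/14, B carries 7/8. Service 96; fixed 133; total 229.
Next best feasible plan costs 234.

Minimum total cost: 229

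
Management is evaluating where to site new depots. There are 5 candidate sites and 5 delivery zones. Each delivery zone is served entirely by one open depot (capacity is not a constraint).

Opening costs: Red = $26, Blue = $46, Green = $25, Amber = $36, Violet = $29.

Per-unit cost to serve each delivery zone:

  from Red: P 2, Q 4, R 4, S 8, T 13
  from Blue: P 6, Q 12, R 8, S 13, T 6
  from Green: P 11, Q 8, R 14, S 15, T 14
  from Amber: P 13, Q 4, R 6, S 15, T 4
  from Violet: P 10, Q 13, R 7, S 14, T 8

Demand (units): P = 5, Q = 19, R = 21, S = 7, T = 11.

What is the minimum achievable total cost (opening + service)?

Minimum total cost: 332

For any fixed open set, each delivery zone goes to its cheapest open site; total = fixed + service.
{Red, Amber}: P→Red 2·5=10, Q→Red 4·19=76, R→Red 4·21=84, S→Red 8·7=56, T→Amber 4·11=44. Service 270; fixed 62; total 332.
{Red, Green, Amber}: P→Red 2·5=10, Q→Red 4·19=76, R→Red 4·21=84, S→Red 8·7=56, T→Amber 4·11=44. Service 270; fixed 87; total 357.
{Red, Amber, Violet}: P→Red 2·5=10, Q→Red 4·19=76, R→Red 4·21=84, S→Red 8·7=56, T→Amber 4·11=44. Service 270; fixed 91; total 361.
{Red, Blue, Green, Amber, Violet}: service 270 + fixed 162 = 432
No other subset beats 332.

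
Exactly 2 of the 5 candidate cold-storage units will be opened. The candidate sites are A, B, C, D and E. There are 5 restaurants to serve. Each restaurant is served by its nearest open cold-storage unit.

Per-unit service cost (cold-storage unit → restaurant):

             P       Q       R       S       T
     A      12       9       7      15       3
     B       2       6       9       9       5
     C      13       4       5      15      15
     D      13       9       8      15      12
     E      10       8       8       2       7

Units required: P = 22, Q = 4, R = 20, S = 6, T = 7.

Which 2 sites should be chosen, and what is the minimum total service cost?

With exactly 2 open, each restaurant uses its cheapest among the chosen.
{B, C}: P→B 2·22=44, Q→C 4·4=16, R→C 5·20=100, S→B 9·6=54, T→B 5·7=35. Service cost 249.
{B, E}: service cost 275
{A, B}: service cost 283
Among all 10 size-2 choices, {B, C} is lowest.

Choose B and C; total service cost 249.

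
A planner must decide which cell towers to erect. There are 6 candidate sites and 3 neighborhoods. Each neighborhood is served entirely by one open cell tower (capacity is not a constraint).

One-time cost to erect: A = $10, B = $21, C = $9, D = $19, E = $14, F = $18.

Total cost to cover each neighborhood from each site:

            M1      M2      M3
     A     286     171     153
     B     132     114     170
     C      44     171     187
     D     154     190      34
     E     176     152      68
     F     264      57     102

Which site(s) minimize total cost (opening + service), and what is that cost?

Open C, D and F; minimum total cost 181.

For any fixed open set, each neighborhood goes to its cheapest open site; total = fixed + service.
{C, D, F}: M1→C 44, M2→F 57, M3→D 34. Service 135; fixed 46; total 181.
{A, C, D, F}: service 135 + fixed 56 = 191
{C, D, E, F}: service 135 + fixed 60 = 195
{A, B, C, D, E, F}: service 135 + fixed 91 = 226
No other subset beats 181.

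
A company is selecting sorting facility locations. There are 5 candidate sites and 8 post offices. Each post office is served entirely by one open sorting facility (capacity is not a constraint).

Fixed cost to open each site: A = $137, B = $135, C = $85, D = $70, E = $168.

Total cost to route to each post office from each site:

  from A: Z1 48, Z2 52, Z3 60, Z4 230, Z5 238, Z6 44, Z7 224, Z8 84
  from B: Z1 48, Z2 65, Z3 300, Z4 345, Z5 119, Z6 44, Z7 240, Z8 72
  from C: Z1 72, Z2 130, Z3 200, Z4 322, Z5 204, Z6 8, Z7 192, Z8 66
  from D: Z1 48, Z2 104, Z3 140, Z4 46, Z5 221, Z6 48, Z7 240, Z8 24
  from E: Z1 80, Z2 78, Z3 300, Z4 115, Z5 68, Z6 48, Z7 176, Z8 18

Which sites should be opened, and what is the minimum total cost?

For any fixed open set, each post office goes to its cheapest open site; total = fixed + service.
{D, E}: Z1→D 48, Z2→E 78, Z3→D 140, Z4→D 46, Z5→E 68, Z6→D 48, Z7→E 176, Z8→E 18. Service 622; fixed 238; total 860.
{A, E}: service 581 + fixed 305 = 886
{A, D, E}: service 512 + fixed 375 = 887
{A, B, C, D, E}: service 476 + fixed 595 = 1071
No other subset beats 860.

Open D and E; minimum total cost 860.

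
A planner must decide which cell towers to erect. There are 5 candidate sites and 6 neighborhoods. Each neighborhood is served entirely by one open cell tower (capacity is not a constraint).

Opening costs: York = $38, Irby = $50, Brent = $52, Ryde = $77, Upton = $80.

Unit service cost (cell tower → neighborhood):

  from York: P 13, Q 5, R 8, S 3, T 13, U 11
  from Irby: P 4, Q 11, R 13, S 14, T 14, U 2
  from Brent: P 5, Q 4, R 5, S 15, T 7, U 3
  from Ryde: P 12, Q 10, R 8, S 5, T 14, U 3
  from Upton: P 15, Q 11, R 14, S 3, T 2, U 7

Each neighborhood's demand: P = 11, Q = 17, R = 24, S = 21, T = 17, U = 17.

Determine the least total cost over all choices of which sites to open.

Minimum total cost: 523

For any fixed open set, each neighborhood goes to its cheapest open site; total = fixed + service.
{Brent, Upton}: P→Brent 5·11=55, Q→Brent 4·17=68, R→Brent 5·24=120, S→Upton 3·21=63, T→Upton 2·17=34, U→Brent 3·17=51. Service 391; fixed 132; total 523.
{Irby, Brent, Upton}: P→Irby 4·11=44, Q→Brent 4·17=68, R→Brent 5·24=120, S→Upton 3·21=63, T→Upton 2·17=34, U→Irby 2·17=34. Service 363; fixed 182; total 545.
{York, Brent, Upton}: P→Brent 5·11=55, Q→Brent 4·17=68, R→Brent 5·24=120, S→York 3·21=63, T→Upton 2·17=34, U→Brent 3·17=51. Service 391; fixed 170; total 561.
{York, Irby, Brent, Ryde, Upton}: P→Irby 4·11=44, Q→Brent 4·17=68, R→Brent 5·24=120, S→York 3·21=63, T→Upton 2·17=34, U→Irby 2·17=34. Service 363; fixed 297; total 660.
No other subset beats 523.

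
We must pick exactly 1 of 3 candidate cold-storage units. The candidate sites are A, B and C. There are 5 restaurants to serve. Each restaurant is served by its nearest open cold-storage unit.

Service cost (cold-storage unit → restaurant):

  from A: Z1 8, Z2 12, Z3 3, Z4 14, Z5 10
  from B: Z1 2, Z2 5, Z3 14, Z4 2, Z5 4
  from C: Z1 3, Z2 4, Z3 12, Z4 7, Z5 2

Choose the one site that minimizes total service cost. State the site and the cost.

Choose B only; total service cost 27.

With exactly 1 open, each restaurant uses its cheapest among the chosen.
{B}: Z1→B 2, Z2→B 5, Z3→B 14, Z4→B 2, Z5→B 4. Service cost 27.
{C}: service cost 28
{A}: service cost 47
Among all 3 size-1 choices, {B} is lowest.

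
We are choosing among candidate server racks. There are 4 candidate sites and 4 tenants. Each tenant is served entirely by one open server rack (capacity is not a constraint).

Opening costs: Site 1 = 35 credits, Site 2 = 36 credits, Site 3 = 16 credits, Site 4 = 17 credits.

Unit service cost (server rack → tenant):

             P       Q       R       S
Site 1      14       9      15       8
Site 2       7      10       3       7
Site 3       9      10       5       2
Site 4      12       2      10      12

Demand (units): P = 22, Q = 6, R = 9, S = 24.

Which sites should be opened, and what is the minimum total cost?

Open Site 2, Site 3 and Site 4; minimum total cost 310.

For any fixed open set, each tenant goes to its cheapest open site; total = fixed + service.
{Site 2, Site 3, Site 4}: P→Site 2 7·22=154, Q→Site 4 2·6=12, R→Site 2 3·9=27, S→Site 3 2·24=48. Service 241; fixed 69; total 310.
{Site 3, Site 4}: P→Site 3 9·22=198, Q→Site 4 2·6=12, R→Site 3 5·9=45, S→Site 3 2·24=48. Service 303; fixed 33; total 336.
{Site 2, Site 3}: service 289 + fixed 52 = 341
{Site 1, Site 2, Site 3, Site 4}: service 241 + fixed 104 = 345
No other subset beats 310.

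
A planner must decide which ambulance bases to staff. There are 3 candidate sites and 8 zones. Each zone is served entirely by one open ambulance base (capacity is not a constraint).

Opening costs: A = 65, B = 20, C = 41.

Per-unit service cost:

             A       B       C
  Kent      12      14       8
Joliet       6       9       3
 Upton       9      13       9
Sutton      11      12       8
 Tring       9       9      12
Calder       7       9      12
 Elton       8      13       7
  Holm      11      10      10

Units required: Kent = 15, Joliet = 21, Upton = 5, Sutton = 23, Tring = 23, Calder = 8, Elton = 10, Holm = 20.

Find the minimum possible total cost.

For any fixed open set, each zone goes to its cheapest open site; total = fixed + service.
{B, C}: Kent→C 8·15=120, Joliet→C 3·21=63, Upton→C 9·5=45, Sutton→C 8·23=184, Tring→B 9·23=207, Calder→B 9·8=72, Elton→C 7·10=70, Holm→B 10·20=200. Service 961; fixed 61; total 1022.
{A, C}: Kent→C 8·15=120, Joliet→C 3·21=63, Upton→A 9·5=45, Sutton→C 8·23=184, Tring→A 9·23=207, Calder→A 7·8=56, Elton→C 7·10=70, Holm→C 10·20=200. Service 945; fixed 106; total 1051.
{A, B, C}: service 945 + fixed 126 = 1071
{B}: service 1349 + fixed 20 = 1369
No other subset beats 1022.

Minimum total cost: 1022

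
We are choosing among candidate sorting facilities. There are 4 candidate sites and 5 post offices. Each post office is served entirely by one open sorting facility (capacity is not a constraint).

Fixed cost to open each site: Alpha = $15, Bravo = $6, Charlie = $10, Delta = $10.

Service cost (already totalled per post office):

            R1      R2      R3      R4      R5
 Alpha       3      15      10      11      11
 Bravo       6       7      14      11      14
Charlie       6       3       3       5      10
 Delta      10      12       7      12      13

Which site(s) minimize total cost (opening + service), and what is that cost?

For any fixed open set, each post office goes to its cheapest open site; total = fixed + service.
{Charlie}: R1→Charlie 6, R2→Charlie 3, R3→Charlie 3, R4→Charlie 5, R5→Charlie 10. Service 27; fixed 10; total 37.
{Bravo, Charlie}: R1→Bravo 6, R2→Charlie 3, R3→Charlie 3, R4→Charlie 5, R5→Charlie 10. Service 27; fixed 16; total 43.
{Charlie, Delta}: R1→Charlie 6, R2→Charlie 3, R3→Charlie 3, R4→Charlie 5, R5→Charlie 10. Service 27; fixed 20; total 47.
{Alpha, Bravo, Charlie, Delta}: service 24 + fixed 41 = 65
No other subset beats 37.

Open Charlie only; minimum total cost 37.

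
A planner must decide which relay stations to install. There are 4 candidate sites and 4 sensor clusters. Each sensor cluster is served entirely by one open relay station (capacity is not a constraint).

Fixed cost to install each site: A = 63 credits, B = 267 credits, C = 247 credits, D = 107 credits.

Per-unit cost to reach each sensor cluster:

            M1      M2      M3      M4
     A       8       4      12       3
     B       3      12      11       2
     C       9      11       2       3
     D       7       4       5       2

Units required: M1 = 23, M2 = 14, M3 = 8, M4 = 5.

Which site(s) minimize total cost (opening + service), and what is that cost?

Open D only; minimum total cost 374.

For any fixed open set, each sensor cluster goes to its cheapest open site; total = fixed + service.
{D}: M1→D 7·23=161, M2→D 4·14=56, M3→D 5·8=40, M4→D 2·5=10. Service 267; fixed 107; total 374.
{A}: M1→A 8·23=184, M2→A 4·14=56, M3→A 12·8=96, M4→A 3·5=15. Service 351; fixed 63; total 414.
{A, D}: service 267 + fixed 170 = 437
{A, B, C, D}: M1→B 3·23=69, M2→A 4·14=56, M3→C 2·8=16, M4→B 2·5=10. Service 151; fixed 684; total 835.
No other subset beats 374.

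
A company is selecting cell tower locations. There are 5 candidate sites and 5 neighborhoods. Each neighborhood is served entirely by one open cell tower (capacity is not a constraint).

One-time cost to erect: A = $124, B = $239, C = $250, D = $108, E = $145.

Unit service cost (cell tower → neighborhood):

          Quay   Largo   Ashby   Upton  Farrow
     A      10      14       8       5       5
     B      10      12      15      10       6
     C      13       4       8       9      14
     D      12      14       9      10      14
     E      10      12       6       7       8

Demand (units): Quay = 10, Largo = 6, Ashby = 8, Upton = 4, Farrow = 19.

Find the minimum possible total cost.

Minimum total cost: 487

For any fixed open set, each neighborhood goes to its cheapest open site; total = fixed + service.
{A}: Quay→A 10·10=100, Largo→A 14·6=84, Ashby→A 8·8=64, Upton→A 5·4=20, Farrow→A 5·19=95. Service 363; fixed 124; total 487.
{E}: Quay→E 10·10=100, Largo→E 12·6=72, Ashby→E 6·8=48, Upton→E 7·4=28, Farrow→E 8·19=152. Service 400; fixed 145; total 545.
{A, D}: service 363 + fixed 232 = 595
{A, B, C, D, E}: service 287 + fixed 866 = 1153
No other subset beats 487.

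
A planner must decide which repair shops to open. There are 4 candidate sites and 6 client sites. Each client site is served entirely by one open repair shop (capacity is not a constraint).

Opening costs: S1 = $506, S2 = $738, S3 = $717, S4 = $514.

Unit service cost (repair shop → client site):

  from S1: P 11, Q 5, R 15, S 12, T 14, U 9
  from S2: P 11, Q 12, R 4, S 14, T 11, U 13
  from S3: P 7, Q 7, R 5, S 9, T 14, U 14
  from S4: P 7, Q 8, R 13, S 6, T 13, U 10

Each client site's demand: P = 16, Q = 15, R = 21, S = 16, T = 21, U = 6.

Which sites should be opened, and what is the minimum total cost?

For any fixed open set, each client site goes to its cheapest open site; total = fixed + service.
{S4}: P→S4 7·16=112, Q→S4 8·15=120, R→S4 13·21=273, S→S4 6·16=96, T→S4 13·21=273, U→S4 10·6=60. Service 934; fixed 514; total 1448.
{S3}: service 844 + fixed 717 = 1561
{S1}: service 1106 + fixed 506 = 1612
{S1, S2, S3, S4}: P→S3 7·16=112, Q→S1 5·15=75, R→S2 4·21=84, S→S4 6·16=96, T→S2 11·21=231, U→S1 9·6=54. Service 652; fixed 2475; total 3127.
No other subset beats 1448.

Open S4 only; minimum total cost 1448.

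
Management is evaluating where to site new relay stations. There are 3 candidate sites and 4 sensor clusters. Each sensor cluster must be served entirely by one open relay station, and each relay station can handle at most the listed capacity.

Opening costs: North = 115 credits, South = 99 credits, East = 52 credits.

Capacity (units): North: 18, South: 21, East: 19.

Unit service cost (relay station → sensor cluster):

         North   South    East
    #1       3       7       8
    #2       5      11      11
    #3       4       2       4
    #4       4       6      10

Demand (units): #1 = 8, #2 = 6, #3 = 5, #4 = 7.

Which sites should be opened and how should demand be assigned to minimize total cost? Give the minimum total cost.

Minimum total cost: 305

Open {North, East}: #1→North 3·8=24, #2→East 11·6=66, #3→East 4·5=20, #4→North 4·7=28.
Loads: North carries 15/18, East carries 11/19. Service 138; fixed 167; total 305.
Next best feasible plan costs 309.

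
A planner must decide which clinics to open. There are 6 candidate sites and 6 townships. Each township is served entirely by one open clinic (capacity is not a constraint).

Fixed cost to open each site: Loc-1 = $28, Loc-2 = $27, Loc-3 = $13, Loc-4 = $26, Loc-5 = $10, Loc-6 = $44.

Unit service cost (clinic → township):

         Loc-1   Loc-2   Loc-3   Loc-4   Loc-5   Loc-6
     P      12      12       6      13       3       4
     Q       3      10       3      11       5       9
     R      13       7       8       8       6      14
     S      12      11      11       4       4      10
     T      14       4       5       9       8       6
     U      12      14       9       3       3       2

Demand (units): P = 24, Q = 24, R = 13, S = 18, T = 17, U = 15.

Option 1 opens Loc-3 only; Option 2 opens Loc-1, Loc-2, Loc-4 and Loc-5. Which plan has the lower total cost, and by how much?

Option 2 is cheaper by 253.

Option 1: {Loc-3}: P→Loc-3 6·24=144, Q→Loc-3 3·24=72, R→Loc-3 8·13=104, S→Loc-3 11·18=198, T→Loc-3 5·17=85, U→Loc-3 9·15=135. Service 738; fixed 13; total 751.
Option 2: {Loc-1, Loc-2, Loc-4, Loc-5}: P→Loc-5 3·24=72, Q→Loc-1 3·24=72, R→Loc-5 6·13=78, S→Loc-4 4·18=72, T→Loc-2 4·17=68, U→Loc-4 3·15=45. Service 407; fixed 91; total 498.
Difference: |751 − 498| = 253.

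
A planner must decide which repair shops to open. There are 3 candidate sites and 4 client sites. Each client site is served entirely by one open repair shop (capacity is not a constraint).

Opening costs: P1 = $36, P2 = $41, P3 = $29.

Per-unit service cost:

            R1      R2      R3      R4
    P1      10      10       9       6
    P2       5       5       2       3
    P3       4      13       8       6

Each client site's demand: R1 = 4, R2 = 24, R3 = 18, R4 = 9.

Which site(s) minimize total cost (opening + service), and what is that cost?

Open P2 only; minimum total cost 244.

For any fixed open set, each client site goes to its cheapest open site; total = fixed + service.
{P2}: R1→P2 5·4=20, R2→P2 5·24=120, R3→P2 2·18=36, R4→P2 3·9=27. Service 203; fixed 41; total 244.
{P2, P3}: service 199 + fixed 70 = 269
{P1, P2}: service 203 + fixed 77 = 280
{P1, P2, P3}: service 199 + fixed 106 = 305
No other subset beats 244.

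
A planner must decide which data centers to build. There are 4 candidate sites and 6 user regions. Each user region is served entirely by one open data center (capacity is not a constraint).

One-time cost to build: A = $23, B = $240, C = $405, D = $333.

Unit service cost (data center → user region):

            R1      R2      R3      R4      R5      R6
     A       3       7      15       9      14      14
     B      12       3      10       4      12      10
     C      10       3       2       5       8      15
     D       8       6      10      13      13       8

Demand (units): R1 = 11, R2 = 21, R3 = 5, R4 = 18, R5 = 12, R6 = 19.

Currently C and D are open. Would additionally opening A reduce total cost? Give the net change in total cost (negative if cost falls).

Yes — net change −32 (cost falls by 32).

Current service cost with {C, D}: 499.
Adding A: each user region re-picks its cheapest; new service cost 444, saving 55.
Extra fixed cost: 23. Net change = 23 − 55 = -32.
(Totals: 1237 → 1205.)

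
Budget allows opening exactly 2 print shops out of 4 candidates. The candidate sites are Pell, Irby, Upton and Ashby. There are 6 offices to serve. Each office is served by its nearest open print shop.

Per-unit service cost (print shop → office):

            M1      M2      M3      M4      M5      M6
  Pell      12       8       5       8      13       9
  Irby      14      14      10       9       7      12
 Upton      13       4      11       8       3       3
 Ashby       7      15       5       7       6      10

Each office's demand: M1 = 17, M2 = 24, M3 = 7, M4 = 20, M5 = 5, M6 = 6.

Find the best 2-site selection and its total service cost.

With exactly 2 open, each office uses its cheapest among the chosen.
{Upton, Ashby}: M1→Ashby 7·17=119, M2→Upton 4·24=96, M3→Ashby 5·7=35, M4→Ashby 7·20=140, M5→Upton 3·5=15, M6→Upton 3·6=18. Service cost 423.
{Pell, Upton}: service cost 528
{Pell, Ashby}: service cost 570
Among all 6 size-2 choices, {Upton, Ashby} is lowest.

Choose Upton and Ashby; total service cost 423.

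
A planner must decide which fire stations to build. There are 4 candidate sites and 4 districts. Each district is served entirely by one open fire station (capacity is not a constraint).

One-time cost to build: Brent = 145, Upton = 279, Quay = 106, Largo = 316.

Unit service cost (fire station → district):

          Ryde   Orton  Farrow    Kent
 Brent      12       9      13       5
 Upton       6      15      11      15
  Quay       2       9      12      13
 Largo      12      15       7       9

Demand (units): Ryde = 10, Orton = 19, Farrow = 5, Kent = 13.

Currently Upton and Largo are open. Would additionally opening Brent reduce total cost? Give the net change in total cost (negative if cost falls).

Current service cost with {Upton, Largo}: 497.
Adding Brent: each district re-picks its cheapest; new service cost 331, saving 166.
Extra fixed cost: 145. Net change = 145 − 166 = -21.
(Totals: 1092 → 1071.)

Yes — net change −21 (cost falls by 21).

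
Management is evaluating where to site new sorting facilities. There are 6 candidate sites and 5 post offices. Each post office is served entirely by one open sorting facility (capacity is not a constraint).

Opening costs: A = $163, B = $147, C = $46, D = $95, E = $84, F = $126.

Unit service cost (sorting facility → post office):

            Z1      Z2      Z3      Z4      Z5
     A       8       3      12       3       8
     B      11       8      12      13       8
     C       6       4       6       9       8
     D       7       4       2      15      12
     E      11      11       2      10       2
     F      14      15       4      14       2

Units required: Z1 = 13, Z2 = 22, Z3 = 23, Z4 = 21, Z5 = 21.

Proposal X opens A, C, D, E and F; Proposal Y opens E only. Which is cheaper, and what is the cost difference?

Proposal X: {A, C, D, E, F}: Z1→C 6·13=78, Z2→A 3·22=66, Z3→D 2·23=46, Z4→A 3·21=63, Z5→E 2·21=42. Service 295; fixed 514; total 809.
Proposal Y: {E}: Z1→E 11·13=143, Z2→E 11·22=242, Z3→E 2·23=46, Z4→E 10·21=210, Z5→E 2·21=42. Service 683; fixed 84; total 767.
Difference: |809 − 767| = 42.

Proposal Y is cheaper by 42.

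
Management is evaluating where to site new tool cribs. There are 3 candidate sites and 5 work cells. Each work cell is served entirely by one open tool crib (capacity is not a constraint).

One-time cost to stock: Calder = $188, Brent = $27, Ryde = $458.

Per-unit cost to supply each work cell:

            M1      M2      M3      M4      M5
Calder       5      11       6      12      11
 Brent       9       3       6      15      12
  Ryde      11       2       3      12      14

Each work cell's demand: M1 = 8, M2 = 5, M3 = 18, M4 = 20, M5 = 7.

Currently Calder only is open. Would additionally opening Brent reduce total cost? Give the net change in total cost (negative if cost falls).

Current service cost with {Calder}: 520.
Adding Brent: each work cell re-picks its cheapest; new service cost 480, saving 40.
Extra fixed cost: 27. Net change = 27 − 40 = -13.
(Totals: 708 → 695.)

Yes — net change −13 (cost falls by 13).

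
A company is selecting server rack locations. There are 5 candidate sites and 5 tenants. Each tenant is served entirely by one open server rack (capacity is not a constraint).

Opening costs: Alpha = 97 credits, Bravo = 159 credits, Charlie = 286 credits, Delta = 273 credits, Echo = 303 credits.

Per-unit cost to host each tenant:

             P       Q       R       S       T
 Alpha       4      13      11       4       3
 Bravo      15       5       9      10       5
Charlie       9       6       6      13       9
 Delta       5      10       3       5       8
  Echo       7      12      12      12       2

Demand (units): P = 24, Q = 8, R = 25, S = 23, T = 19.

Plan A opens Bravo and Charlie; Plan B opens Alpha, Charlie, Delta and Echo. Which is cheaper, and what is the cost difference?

Plan A: {Bravo, Charlie}: P→Charlie 9·24=216, Q→Bravo 5·8=40, R→Charlie 6·25=150, S→Bravo 10·23=230, T→Bravo 5·19=95. Service 731; fixed 445; total 1176.
Plan B: {Alpha, Charlie, Delta, Echo}: P→Alpha 4·24=96, Q→Charlie 6·8=48, R→Delta 3·25=75, S→Alpha 4·23=92, T→Echo 2·19=38. Service 349; fixed 959; total 1308.
Difference: |1176 − 1308| = 132.

Plan A is cheaper by 132.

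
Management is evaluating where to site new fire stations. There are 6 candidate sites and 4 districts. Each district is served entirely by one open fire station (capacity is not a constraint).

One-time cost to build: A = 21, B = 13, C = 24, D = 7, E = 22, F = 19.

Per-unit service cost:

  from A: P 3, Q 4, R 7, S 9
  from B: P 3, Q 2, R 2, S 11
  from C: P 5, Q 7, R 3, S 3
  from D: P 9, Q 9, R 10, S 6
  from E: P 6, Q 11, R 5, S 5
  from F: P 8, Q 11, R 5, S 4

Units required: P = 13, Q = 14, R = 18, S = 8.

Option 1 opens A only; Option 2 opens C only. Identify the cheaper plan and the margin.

Option 1: {A}: P→A 3·13=39, Q→A 4·14=56, R→A 7·18=126, S→A 9·8=72. Service 293; fixed 21; total 314.
Option 2: {C}: P→C 5·13=65, Q→C 7·14=98, R→C 3·18=54, S→C 3·8=24. Service 241; fixed 24; total 265.
Difference: |314 − 265| = 49.

Option 2 is cheaper by 49.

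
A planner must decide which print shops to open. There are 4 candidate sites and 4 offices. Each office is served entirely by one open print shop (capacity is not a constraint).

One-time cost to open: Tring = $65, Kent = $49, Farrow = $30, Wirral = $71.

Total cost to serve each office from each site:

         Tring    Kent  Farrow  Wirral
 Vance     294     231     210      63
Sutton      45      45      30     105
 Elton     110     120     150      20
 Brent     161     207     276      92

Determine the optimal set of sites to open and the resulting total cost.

Open Farrow and Wirral; minimum total cost 306.

For any fixed open set, each office goes to its cheapest open site; total = fixed + service.
{Farrow, Wirral}: Vance→Wirral 63, Sutton→Farrow 30, Elton→Wirral 20, Brent→Wirral 92. Service 205; fixed 101; total 306.
{Kent, Wirral}: service 220 + fixed 120 = 340
{Wirral}: service 280 + fixed 71 = 351
{Tring, Kent, Farrow, Wirral}: service 205 + fixed 215 = 420
(All 15 nonempty subsets were checked; Farrow and Wirral is lowest.)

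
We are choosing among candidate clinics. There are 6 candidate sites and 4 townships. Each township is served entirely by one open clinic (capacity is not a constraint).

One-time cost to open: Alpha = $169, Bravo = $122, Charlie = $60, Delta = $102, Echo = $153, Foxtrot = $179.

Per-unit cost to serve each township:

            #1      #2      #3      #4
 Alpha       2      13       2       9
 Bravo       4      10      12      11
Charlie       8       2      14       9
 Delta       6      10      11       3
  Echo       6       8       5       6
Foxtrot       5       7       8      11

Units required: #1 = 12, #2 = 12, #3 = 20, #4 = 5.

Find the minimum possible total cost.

For any fixed open set, each township goes to its cheapest open site; total = fixed + service.
{Alpha, Charlie}: #1→Alpha 2·12=24, #2→Charlie 2·12=24, #3→Alpha 2·20=40, #4→Alpha 9·5=45. Service 133; fixed 229; total 362.
{Alpha}: service 265 + fixed 169 = 434
{Alpha, Charlie, Delta}: service 103 + fixed 331 = 434
{Alpha, Bravo, Charlie, Delta, Echo, Foxtrot}: service 103 + fixed 785 = 888
No other subset beats 362.

Minimum total cost: 362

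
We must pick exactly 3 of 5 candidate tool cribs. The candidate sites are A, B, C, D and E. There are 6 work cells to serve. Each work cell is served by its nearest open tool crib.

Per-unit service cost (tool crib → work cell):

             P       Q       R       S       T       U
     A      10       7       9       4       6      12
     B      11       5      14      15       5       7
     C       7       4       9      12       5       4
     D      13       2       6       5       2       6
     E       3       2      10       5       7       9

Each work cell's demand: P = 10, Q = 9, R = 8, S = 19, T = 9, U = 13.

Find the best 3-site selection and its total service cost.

Choose C, D and E; total service cost 261.

With exactly 3 open, each work cell uses its cheapest among the chosen.
{C, D, E}: P→E 3·10=30, Q→D 2·9=18, R→D 6·8=48, S→D 5·19=95, T→D 2·9=18, U→C 4·13=52. Service cost 261.
{A, D, E}: service cost 268
{A, C, D}: service cost 282
Among all 10 size-3 choices, {C, D, E} is lowest.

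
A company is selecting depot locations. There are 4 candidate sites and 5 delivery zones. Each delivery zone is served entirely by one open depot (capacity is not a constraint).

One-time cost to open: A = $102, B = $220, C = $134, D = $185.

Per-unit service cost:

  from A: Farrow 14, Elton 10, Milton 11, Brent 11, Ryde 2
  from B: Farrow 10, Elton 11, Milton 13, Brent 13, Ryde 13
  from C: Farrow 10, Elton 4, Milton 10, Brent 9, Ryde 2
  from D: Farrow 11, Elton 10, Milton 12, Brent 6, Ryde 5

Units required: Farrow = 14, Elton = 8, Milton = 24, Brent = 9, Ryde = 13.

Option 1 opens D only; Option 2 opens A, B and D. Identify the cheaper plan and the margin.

Option 1 is cheaper by 245.

Option 1: {D}: Farrow→D 11·14=154, Elton→D 10·8=80, Milton→D 12·24=288, Brent→D 6·9=54, Ryde→D 5·13=65. Service 641; fixed 185; total 826.
Option 2: {A, B, D}: Farrow→B 10·14=140, Elton→A 10·8=80, Milton→A 11·24=264, Brent→D 6·9=54, Ryde→A 2·13=26. Service 564; fixed 507; total 1071.
Difference: |826 − 1071| = 245.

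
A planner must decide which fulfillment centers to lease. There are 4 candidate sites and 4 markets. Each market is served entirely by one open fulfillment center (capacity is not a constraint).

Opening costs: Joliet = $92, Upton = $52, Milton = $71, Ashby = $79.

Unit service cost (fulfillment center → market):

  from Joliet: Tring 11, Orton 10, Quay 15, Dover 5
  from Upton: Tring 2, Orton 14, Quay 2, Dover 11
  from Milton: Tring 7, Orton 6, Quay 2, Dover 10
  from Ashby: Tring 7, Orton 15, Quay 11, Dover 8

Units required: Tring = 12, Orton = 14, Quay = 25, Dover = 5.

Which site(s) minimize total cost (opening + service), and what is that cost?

For any fixed open set, each market goes to its cheapest open site; total = fixed + service.
{Upton, Milton}: Tring→Upton 2·12=24, Orton→Milton 6·14=84, Quay→Upton 2·25=50, Dover→Milton 10·5=50. Service 208; fixed 123; total 331.
{Milton}: Tring→Milton 7·12=84, Orton→Milton 6·14=84, Quay→Milton 2·25=50, Dover→Milton 10·5=50. Service 268; fixed 71; total 339.
{Upton}: service 325 + fixed 52 = 377
{Joliet, Upton, Milton, Ashby}: service 183 + fixed 294 = 477
No other subset beats 331.

Open Upton and Milton; minimum total cost 331.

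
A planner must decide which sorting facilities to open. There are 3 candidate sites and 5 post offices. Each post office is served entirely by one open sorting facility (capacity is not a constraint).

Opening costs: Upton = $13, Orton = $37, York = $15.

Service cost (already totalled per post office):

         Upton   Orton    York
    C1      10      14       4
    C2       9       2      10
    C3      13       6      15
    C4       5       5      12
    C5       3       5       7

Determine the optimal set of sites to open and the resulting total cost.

Open Upton only; minimum total cost 53.

For any fixed open set, each post office goes to its cheapest open site; total = fixed + service.
{Upton}: C1→Upton 10, C2→Upton 9, C3→Upton 13, C4→Upton 5, C5→Upton 3. Service 40; fixed 13; total 53.
{Upton, York}: C1→York 4, C2→Upton 9, C3→Upton 13, C4→Upton 5, C5→Upton 3. Service 34; fixed 28; total 62.
{York}: service 48 + fixed 15 = 63
{Upton, Orton, York}: C1→York 4, C2→Orton 2, C3→Orton 6, C4→Upton 5, C5→Upton 3. Service 20; fixed 65; total 85.
(All 7 nonempty subsets were checked; Upton only is lowest.)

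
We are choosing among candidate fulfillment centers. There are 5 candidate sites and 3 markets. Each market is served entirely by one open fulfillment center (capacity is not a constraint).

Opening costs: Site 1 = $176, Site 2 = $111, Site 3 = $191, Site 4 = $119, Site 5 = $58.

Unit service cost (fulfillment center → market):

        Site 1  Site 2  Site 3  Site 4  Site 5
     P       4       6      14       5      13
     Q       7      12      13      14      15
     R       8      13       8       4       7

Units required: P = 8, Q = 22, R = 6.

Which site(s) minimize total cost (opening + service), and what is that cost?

Open Site 1 only; minimum total cost 410.

For any fixed open set, each market goes to its cheapest open site; total = fixed + service.
{Site 1}: P→Site 1 4·8=32, Q→Site 1 7·22=154, R→Site 1 8·6=48. Service 234; fixed 176; total 410.
{Site 1, Site 5}: P→Site 1 4·8=32, Q→Site 1 7·22=154, R→Site 5 7·6=42. Service 228; fixed 234; total 462.
{Site 4}: P→Site 4 5·8=40, Q→Site 4 14·22=308, R→Site 4 4·6=24. Service 372; fixed 119; total 491.
{Site 1, Site 2, Site 3, Site 4, Site 5}: service 210 + fixed 655 = 865
No other subset beats 410.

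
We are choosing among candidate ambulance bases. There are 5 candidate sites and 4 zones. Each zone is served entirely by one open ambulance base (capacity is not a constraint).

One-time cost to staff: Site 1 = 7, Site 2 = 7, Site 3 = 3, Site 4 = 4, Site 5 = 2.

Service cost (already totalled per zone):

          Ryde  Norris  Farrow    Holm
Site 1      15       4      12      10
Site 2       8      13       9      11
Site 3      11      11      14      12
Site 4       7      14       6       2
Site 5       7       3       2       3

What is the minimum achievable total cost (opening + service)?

For any fixed open set, each zone goes to its cheapest open site; total = fixed + service.
{Site 5}: Ryde→Site 5 7, Norris→Site 5 3, Farrow→Site 5 2, Holm→Site 5 3. Service 15; fixed 2; total 17.
{Site 3, Site 5}: service 15 + fixed 5 = 20
{Site 4, Site 5}: Ryde→Site 4 7, Norris→Site 5 3, Farrow→Site 5 2, Holm→Site 4 2. Service 14; fixed 6; total 20.
{Site 1, Site 2, Site 3, Site 4, Site 5}: Ryde→Site 4 7, Norris→Site 5 3, Farrow→Site 5 2, Holm→Site 4 2. Service 14; fixed 23; total 37.
No other subset beats 17.

Minimum total cost: 17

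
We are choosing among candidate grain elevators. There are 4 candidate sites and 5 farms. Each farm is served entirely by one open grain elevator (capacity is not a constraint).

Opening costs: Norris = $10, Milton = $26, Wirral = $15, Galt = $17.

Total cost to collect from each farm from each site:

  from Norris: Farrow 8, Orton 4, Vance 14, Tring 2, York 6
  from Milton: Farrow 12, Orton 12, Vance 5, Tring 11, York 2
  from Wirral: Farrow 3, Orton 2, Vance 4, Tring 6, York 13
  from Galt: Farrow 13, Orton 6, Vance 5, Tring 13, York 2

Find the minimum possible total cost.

For any fixed open set, each farm goes to its cheapest open site; total = fixed + service.
{Norris, Wirral}: Farrow→Wirral 3, Orton→Wirral 2, Vance→Wirral 4, Tring→Norris 2, York→Norris 6. Service 17; fixed 25; total 42.
{Wirral}: Farrow→Wirral 3, Orton→Wirral 2, Vance→Wirral 4, Tring→Wirral 6, York→Wirral 13. Service 28; fixed 15; total 43.
{Norris}: service 34 + fixed 10 = 44
{Norris, Milton, Wirral, Galt}: Farrow→Wirral 3, Orton→Wirral 2, Vance→Wirral 4, Tring→Norris 2, York→Milton 2. Service 13; fixed 68; total 81.
(All 15 nonempty subsets were checked; Norris and Wirral is lowest.)

Minimum total cost: 42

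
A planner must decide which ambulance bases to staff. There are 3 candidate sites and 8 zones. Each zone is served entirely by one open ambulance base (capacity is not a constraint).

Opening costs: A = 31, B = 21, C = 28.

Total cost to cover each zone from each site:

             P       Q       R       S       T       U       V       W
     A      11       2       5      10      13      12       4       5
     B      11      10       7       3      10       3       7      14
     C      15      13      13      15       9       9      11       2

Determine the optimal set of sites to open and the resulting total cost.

Open B only; minimum total cost 86.

For any fixed open set, each zone goes to its cheapest open site; total = fixed + service.
{B}: P→B 11, Q→B 10, R→B 7, S→B 3, T→B 10, U→B 3, V→B 7, W→B 14. Service 65; fixed 21; total 86.
{A}: P→A 11, Q→A 2, R→A 5, S→A 10, T→A 13, U→A 12, V→A 4, W→A 5. Service 62; fixed 31; total 93.
{A, B}: service 43 + fixed 52 = 95
{A, B, C}: service 39 + fixed 80 = 119
No other subset beats 86.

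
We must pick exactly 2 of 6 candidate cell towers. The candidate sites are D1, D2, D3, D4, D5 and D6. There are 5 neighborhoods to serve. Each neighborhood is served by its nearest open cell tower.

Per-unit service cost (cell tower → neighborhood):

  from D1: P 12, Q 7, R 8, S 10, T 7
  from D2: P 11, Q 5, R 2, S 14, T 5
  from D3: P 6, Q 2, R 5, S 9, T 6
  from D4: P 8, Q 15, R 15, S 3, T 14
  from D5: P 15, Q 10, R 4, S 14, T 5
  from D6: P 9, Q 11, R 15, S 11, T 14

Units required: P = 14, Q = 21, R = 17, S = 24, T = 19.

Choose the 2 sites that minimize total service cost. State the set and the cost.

With exactly 2 open, each neighborhood uses its cheapest among the chosen.
{D3, D4}: P→D3 6·14=84, Q→D3 2·21=42, R→D3 5·17=85, S→D4 3·24=72, T→D3 6·19=114. Service cost 397.
{D2, D4}: service cost 418
{D2, D3}: service cost 471
Among all 15 size-2 choices, {D3, D4} is lowest.

Choose D3 and D4; total service cost 397.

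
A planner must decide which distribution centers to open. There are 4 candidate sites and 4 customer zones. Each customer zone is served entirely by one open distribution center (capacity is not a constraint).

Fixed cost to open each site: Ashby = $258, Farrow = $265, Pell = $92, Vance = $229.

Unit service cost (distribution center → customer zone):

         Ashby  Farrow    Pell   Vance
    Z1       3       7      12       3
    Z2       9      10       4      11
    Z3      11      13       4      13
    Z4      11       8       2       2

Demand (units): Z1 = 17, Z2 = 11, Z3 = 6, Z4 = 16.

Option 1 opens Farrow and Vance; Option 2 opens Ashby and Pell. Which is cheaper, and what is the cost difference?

Option 2 is cheaper by 264.

Option 1: {Farrow, Vance}: Z1→Vance 3·17=51, Z2→Farrow 10·11=110, Z3→Farrow 13·6=78, Z4→Vance 2·16=32. Service 271; fixed 494; total 765.
Option 2: {Ashby, Pell}: Z1→Ashby 3·17=51, Z2→Pell 4·11=44, Z3→Pell 4·6=24, Z4→Pell 2·16=32. Service 151; fixed 350; total 501.
Difference: |765 − 501| = 264.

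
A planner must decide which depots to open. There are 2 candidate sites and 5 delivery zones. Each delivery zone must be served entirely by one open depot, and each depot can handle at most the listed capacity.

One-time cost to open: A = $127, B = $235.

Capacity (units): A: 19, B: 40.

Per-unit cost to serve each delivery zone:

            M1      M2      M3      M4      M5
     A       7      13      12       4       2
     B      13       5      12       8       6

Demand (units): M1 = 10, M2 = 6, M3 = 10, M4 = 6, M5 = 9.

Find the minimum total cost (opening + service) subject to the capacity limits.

Minimum total cost: 648

Open {A, B}: M1→A 7·10=70, M2→B 5·6=30, M3→B 12·10=120, M4→B 8·6=48, M5→A 2·9=18.
Loads: A carries 19/19, B carries 22/40. Service 286; fixed 362; total 648.
Next best feasible plan costs 660.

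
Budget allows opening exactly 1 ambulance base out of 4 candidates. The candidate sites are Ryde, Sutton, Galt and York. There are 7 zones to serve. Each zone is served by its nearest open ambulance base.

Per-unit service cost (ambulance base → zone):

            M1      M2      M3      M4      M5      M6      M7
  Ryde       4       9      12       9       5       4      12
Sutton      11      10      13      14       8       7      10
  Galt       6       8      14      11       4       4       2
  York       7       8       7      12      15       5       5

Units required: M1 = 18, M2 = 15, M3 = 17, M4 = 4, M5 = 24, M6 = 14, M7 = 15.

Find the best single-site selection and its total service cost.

Choose Galt only; total service cost 692.

With exactly 1 open, each zone uses its cheapest among the chosen.
{Galt}: M1→Galt 6·18=108, M2→Galt 8·15=120, M3→Galt 14·17=238, M4→Galt 11·4=44, M5→Galt 4·24=96, M6→Galt 4·14=56, M7→Galt 2·15=30. Service cost 692.
{Ryde}: service cost 803
{York}: service cost 918
Among all 4 size-1 choices, {Galt} is lowest.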